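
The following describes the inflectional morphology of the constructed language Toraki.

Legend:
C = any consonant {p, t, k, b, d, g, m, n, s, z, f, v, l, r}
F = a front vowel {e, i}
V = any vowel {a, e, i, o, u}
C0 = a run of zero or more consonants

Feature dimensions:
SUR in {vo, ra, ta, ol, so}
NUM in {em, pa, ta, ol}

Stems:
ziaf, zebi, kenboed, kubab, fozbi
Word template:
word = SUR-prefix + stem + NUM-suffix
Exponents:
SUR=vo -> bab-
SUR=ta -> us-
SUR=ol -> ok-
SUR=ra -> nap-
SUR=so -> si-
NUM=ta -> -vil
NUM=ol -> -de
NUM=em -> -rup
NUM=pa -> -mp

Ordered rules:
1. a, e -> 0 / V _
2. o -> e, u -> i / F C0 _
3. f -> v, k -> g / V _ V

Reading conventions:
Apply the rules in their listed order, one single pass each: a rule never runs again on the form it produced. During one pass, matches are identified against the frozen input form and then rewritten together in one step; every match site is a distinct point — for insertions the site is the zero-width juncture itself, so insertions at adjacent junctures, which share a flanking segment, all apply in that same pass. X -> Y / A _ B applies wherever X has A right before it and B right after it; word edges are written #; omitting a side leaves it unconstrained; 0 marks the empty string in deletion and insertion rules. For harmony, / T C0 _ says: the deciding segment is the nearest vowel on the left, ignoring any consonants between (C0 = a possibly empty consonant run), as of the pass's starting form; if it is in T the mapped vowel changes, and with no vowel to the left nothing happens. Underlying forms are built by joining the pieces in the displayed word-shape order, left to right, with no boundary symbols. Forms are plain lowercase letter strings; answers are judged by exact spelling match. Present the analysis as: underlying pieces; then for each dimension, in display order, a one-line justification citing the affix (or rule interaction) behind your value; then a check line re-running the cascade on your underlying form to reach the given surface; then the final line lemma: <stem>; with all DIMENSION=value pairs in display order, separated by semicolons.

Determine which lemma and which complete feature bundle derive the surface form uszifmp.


underlying: us-ziaf-mp
SUR=ta - signalled by the affix us-
NUM=pa - signalled by the affix -mp
check: usziafmp -> uszifmp -> uszifmp -> uszifmp
lemma: ziaf; SUR=ta; NUM=pa


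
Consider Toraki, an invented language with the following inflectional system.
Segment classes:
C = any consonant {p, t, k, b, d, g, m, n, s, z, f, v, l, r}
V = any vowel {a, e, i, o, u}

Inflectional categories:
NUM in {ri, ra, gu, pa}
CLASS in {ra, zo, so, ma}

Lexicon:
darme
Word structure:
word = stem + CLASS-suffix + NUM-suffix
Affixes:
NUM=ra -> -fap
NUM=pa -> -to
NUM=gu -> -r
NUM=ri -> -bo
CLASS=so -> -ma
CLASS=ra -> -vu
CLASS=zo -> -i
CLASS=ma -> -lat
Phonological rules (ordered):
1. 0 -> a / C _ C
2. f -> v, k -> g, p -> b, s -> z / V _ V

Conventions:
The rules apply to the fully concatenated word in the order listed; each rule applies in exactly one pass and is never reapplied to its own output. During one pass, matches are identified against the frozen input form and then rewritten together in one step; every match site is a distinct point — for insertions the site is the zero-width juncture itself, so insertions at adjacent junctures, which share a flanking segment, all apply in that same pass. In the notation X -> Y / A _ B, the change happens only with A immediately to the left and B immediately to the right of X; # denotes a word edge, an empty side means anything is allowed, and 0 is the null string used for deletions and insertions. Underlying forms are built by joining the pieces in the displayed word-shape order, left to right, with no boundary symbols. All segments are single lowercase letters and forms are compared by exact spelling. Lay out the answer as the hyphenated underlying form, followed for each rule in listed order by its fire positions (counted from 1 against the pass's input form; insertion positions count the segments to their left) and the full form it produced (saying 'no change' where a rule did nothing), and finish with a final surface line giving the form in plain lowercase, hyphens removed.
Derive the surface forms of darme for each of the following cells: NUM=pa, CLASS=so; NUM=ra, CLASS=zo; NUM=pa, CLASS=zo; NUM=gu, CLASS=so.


cell NUM=pa, CLASS=so:
underlying: darme-ma-to
1. 0 -> a / C _ C: inserts after position(s) 3: daramemato
2. f -> v, k -> g, p -> b, s -> z / V _ V: no change
surface: daramemato

cell NUM=ra, CLASS=zo:
underlying: darme-i-fap
1. 0 -> a / C _ C: inserts after position(s) 3: darameifap
2. f -> v, k -> g, p -> b, s -> z / V _ V: fires at position(s) 8: darameivap
surface: darameivap

cell NUM=pa, CLASS=zo:
underlying: darme-i-to
1. 0 -> a / C _ C: inserts after position(s) 3: darameito
2. f -> v, k -> g, p -> b, s -> z / V _ V: no change
surface: darameito

cell NUM=gu, CLASS=so:
underlying: darme-ma-r
1. 0 -> a / C _ C: inserts after position(s) 3: daramemar
2. f -> v, k -> g, p -> b, s -> z / V _ V: no change
surface: daramemar


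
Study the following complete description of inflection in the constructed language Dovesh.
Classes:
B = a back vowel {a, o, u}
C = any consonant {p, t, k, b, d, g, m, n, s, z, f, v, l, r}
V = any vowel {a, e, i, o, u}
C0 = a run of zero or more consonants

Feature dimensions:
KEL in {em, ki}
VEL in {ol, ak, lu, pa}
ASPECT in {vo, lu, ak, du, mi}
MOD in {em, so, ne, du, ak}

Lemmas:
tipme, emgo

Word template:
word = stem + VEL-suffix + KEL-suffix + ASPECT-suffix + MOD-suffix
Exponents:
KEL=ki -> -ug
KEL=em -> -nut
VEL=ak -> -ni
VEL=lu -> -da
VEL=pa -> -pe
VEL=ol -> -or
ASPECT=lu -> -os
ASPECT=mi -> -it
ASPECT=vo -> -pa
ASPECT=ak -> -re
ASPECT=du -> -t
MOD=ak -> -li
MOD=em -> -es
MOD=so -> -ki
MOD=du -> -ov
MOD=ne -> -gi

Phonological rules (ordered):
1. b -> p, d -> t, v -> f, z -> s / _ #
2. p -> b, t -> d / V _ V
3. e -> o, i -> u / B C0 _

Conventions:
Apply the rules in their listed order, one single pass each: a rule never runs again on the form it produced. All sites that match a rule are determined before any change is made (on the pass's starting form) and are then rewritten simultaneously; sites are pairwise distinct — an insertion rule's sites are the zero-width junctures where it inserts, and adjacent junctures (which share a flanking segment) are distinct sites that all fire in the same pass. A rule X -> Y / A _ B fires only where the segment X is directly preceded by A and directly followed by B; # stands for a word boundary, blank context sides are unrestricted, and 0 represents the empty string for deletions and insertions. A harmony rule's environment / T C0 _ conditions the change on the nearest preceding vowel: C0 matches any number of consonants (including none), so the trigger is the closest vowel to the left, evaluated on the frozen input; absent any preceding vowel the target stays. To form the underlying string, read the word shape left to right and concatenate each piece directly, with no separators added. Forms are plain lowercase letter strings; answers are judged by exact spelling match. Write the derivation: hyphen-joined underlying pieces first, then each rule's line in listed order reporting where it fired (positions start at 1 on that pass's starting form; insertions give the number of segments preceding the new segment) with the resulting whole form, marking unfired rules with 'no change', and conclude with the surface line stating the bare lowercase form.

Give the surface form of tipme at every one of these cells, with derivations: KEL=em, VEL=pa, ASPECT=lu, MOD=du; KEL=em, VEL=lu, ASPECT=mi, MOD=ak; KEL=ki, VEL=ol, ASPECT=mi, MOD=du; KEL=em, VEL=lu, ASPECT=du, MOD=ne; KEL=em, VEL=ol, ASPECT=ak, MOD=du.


cell KEL=em, VEL=pa, ASPECT=lu, MOD=du:
underlying: tipme-pe-nut-os-ov
1. b -> p, d -> t, v -> f, z -> s / _ #: fires at position(s) 14: tipmepenutosof
2. p -> b, t -> d / V _ V: fires at position(s) 6, 10: tipmebenudosof
3. e -> o, i -> u / B C0 _: no change
surface: tipmebenudosof

cell KEL=em, VEL=lu, ASPECT=mi, MOD=ak:
underlying: tipme-da-nut-it-li
1. b -> p, d -> t, v -> f, z -> s / _ #: no change
2. p -> b, t -> d / V _ V: fires at position(s) 10: tipmedanuditli
3. e -> o, i -> u / B C0 _: fires at position(s) 11: tipmedanudutli
surface: tipmedanudutli

cell KEL=ki, VEL=ol, ASPECT=mi, MOD=du:
underlying: tipme-or-ug-it-ov
1. b -> p, d -> t, v -> f, z -> s / _ #: fires at position(s) 13: tipmeorugitof
2. p -> b, t -> d / V _ V: fires at position(s) 11: tipmeorugidof
3. e -> o, i -> u / B C0 _: fires at position(s) 10: tipmeorugudof
surface: tipmeorugudof

cell KEL=em, VEL=lu, ASPECT=du, MOD=ne:
underlying: tipme-da-nut-t-gi
1. b -> p, d -> t, v -> f, z -> s / _ #: no change
2. p -> b, t -> d / V _ V: no change
3. e -> o, i -> u / B C0 _: fires at position(s) 13: tipmedanuttgu
surface: tipmedanuttgu

cell KEL=em, VEL=ol, ASPECT=ak, MOD=du:
underlying: tipme-or-nut-re-ov
1. b -> p, d -> t, v -> f, z -> s / _ #: fires at position(s) 14: tipmeornutreof
2. p -> b, t -> d / V _ V: no change
3. e -> o, i -> u / B C0 _: fires at position(s) 12: tipmeornutroof
surface: tipmeornutroof


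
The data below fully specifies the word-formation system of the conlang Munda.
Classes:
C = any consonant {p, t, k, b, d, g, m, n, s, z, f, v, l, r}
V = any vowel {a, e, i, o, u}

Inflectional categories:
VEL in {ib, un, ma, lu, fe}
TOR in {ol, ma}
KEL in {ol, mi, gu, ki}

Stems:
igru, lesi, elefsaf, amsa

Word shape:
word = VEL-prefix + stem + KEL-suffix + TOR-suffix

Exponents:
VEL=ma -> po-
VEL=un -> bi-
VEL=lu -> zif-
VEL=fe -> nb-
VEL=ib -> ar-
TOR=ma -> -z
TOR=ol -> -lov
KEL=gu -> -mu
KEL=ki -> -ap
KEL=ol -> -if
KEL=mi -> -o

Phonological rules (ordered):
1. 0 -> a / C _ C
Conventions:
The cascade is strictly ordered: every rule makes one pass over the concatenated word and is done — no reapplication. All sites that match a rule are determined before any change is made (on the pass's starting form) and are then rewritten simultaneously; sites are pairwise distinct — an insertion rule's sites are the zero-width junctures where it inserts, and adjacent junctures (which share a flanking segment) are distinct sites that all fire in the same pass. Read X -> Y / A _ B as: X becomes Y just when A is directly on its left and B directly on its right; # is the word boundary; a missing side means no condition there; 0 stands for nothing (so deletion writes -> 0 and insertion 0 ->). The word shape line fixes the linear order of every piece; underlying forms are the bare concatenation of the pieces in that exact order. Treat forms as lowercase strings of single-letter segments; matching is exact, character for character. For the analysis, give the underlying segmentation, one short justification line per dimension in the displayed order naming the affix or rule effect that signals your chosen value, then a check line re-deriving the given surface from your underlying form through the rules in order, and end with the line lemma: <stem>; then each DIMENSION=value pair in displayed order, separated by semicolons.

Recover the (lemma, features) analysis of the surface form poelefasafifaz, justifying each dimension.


underlying: po-elefsaf-if-z
VEL=ma - signalled by the affix po-
TOR=ma - signalled by the affix -z
KEL=ol - signalled by the affix -if
check: poelefsafifz -> poelefasafifaz
lemma: elefsaf; VEL=ma; TOR=ma; KEL=ol


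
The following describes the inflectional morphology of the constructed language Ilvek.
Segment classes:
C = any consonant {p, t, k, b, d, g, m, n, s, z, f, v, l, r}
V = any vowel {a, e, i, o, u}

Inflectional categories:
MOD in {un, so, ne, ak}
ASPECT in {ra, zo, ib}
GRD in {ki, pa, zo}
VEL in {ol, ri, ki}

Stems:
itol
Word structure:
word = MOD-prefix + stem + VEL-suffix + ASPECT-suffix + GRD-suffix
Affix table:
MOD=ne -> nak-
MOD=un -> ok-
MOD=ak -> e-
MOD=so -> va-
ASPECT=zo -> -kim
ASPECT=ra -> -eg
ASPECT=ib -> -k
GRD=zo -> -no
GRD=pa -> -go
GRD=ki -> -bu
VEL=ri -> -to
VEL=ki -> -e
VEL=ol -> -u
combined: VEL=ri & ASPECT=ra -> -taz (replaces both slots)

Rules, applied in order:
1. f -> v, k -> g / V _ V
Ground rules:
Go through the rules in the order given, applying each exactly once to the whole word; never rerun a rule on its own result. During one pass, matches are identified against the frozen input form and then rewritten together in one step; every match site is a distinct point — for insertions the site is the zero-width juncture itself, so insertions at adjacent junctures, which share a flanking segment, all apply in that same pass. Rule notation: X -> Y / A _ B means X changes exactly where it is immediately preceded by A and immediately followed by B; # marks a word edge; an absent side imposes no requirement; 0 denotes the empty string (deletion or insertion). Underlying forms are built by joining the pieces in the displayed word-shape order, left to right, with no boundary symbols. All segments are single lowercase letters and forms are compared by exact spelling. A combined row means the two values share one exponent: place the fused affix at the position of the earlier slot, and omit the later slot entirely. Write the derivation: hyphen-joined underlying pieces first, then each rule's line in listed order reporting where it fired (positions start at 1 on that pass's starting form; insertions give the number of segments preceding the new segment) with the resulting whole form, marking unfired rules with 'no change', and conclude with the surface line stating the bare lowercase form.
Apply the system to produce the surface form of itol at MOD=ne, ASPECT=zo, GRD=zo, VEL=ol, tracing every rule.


underlying: nak-itol-u-kim-no
1. f -> v, k -> g / V _ V: fires at position(s) 3, 9: nagitolugimno
surface: nagitolugimno


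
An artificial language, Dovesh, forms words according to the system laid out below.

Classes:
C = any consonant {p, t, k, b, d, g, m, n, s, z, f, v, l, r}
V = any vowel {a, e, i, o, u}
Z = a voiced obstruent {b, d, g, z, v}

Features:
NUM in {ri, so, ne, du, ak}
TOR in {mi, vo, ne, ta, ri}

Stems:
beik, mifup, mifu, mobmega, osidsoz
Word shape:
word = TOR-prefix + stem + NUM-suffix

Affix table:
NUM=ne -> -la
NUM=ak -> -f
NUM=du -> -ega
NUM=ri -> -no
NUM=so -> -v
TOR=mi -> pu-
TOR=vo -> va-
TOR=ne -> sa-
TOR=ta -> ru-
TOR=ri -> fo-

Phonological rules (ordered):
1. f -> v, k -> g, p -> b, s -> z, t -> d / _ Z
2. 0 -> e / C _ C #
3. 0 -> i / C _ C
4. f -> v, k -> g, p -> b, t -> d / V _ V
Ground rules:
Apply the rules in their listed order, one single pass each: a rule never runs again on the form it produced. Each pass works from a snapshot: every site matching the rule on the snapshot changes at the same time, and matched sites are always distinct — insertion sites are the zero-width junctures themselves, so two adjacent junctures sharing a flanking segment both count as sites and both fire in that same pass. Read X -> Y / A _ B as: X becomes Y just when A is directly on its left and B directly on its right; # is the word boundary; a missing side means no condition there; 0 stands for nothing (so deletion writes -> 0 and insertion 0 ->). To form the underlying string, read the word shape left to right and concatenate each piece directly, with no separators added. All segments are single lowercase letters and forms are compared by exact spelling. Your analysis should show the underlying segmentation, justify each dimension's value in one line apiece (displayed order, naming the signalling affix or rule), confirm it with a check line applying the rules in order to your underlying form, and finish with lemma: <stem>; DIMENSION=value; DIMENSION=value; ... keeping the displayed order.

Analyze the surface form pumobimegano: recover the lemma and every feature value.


underlying: pu-mobmega-no
NUM=ri - signalled by the affix -no
TOR=mi - signalled by the affix pu-
check: pumobmegano -> pumobmegano -> pumobmegano -> pumobimegano -> pumobimegano
lemma: mobmega; NUM=ri; TOR=mi


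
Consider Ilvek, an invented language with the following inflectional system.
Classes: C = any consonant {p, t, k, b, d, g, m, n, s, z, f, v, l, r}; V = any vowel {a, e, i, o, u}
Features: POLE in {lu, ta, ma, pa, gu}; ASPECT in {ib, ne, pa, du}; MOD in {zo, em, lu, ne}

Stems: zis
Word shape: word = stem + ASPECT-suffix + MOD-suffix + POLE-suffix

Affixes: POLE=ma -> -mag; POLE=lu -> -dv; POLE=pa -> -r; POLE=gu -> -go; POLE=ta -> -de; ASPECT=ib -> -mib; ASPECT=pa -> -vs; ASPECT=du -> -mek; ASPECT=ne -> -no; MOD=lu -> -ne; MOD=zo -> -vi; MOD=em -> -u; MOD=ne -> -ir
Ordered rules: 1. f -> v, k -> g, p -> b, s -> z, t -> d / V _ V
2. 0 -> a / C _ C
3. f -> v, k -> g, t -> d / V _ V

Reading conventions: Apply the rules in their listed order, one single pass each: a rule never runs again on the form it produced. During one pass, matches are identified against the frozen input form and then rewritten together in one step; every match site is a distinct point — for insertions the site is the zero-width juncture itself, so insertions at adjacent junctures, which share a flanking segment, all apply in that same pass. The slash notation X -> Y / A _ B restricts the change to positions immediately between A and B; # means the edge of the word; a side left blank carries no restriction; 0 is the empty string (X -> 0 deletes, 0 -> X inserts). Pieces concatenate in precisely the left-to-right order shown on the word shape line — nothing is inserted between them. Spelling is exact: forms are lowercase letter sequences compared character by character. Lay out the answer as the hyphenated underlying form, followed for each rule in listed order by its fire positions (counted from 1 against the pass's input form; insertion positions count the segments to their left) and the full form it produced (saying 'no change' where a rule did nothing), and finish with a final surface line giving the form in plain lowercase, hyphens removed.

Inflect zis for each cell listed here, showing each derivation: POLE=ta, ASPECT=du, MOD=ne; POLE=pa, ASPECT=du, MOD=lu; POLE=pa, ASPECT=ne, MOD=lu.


cell POLE=ta, ASPECT=du, MOD=ne:
underlying: zis-mek-ir-de
1. f -> v, k -> g, p -> b, s -> z, t -> d / V _ V: fires at position(s) 6: zismegirde
2. 0 -> a / C _ C: inserts after position(s) 3, 8: zisamegirade
3. f -> v, k -> g, t -> d / V _ V: no change
surface: zisamegirade

cell POLE=pa, ASPECT=du, MOD=lu:
underlying: zis-mek-ne-r
1. f -> v, k -> g, p -> b, s -> z, t -> d / V _ V: no change
2. 0 -> a / C _ C: inserts after position(s) 3, 6: zisamekaner
3. f -> v, k -> g, t -> d / V _ V: fires at position(s) 7: zisameganer
surface: zisameganer

cell POLE=pa, ASPECT=ne, MOD=lu:
underlying: zis-no-ne-r
1. f -> v, k -> g, p -> b, s -> z, t -> d / V _ V: no change
2. 0 -> a / C _ C: inserts after position(s) 3: zisanoner
3. f -> v, k -> g, t -> d / V _ V: no change
surface: zisanoner


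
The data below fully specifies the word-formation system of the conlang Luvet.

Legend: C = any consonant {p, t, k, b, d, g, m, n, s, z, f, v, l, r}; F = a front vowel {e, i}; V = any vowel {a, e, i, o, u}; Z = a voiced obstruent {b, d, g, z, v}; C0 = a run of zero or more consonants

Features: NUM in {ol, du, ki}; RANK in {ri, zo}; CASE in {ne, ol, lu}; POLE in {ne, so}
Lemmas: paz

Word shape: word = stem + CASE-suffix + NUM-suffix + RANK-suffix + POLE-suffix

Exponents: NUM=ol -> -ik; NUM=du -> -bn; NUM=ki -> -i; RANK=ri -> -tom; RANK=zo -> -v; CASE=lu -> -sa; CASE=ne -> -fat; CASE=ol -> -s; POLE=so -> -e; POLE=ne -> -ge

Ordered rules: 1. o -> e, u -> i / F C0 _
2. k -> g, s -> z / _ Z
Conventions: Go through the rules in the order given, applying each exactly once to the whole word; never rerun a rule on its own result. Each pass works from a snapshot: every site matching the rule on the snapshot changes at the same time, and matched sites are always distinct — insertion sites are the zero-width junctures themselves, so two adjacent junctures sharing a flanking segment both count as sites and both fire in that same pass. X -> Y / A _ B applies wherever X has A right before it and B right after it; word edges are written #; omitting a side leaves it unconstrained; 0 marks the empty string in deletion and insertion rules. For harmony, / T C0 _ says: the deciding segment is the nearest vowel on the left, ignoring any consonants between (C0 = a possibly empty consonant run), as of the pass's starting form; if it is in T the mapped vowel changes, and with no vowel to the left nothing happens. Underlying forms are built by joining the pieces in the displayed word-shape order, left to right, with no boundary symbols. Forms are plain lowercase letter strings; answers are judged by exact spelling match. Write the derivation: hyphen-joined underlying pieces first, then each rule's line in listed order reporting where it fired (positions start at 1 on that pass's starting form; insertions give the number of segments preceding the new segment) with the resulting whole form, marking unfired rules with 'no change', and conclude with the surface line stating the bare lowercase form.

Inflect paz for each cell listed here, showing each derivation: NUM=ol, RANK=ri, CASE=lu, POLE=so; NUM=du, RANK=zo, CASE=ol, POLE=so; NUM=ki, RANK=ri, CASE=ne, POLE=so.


cell NUM=ol, RANK=ri, CASE=lu, POLE=so:
underlying: paz-sa-ik-tom-e
1. o -> e, u -> i / F C0 _: fires at position(s) 9: pazsaikteme
2. k -> g, s -> z / _ Z: no change
surface: pazsaikteme

cell NUM=du, RANK=zo, CASE=ol, POLE=so:
underlying: paz-s-bn-v-e
1. o -> e, u -> i / F C0 _: no change
2. k -> g, s -> z / _ Z: fires at position(s) 4: pazzbnve
surface: pazzbnve

cell NUM=ki, RANK=ri, CASE=ne, POLE=so:
underlying: paz-fat-i-tom-e
1. o -> e, u -> i / F C0 _: fires at position(s) 9: pazfatiteme
2. k -> g, s -> z / _ Z: no change
surface: pazfatiteme


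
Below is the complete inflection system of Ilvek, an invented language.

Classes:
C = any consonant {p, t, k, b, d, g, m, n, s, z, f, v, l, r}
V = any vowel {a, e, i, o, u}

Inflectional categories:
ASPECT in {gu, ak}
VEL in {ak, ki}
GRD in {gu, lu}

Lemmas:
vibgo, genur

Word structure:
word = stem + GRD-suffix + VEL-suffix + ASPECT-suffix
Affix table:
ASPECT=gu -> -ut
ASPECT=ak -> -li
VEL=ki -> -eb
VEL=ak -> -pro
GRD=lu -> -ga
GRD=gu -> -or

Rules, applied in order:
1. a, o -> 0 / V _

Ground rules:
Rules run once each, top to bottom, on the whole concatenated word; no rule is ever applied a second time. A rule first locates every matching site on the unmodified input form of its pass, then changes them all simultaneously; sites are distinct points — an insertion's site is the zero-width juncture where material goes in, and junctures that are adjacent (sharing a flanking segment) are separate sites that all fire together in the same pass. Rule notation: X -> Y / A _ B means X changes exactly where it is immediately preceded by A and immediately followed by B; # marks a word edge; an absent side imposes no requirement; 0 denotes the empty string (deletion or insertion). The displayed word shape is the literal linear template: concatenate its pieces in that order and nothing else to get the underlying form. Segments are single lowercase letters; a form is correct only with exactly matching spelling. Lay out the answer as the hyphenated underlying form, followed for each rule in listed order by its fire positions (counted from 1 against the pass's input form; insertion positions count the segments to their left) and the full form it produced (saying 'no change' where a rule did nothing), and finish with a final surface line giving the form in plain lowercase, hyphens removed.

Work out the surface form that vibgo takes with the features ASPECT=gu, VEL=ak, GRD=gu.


underlying: vibgo-or-pro-ut
1. a, o -> 0 / V _: fires at position(s) 6: vibgorprout
surface: vibgorprout


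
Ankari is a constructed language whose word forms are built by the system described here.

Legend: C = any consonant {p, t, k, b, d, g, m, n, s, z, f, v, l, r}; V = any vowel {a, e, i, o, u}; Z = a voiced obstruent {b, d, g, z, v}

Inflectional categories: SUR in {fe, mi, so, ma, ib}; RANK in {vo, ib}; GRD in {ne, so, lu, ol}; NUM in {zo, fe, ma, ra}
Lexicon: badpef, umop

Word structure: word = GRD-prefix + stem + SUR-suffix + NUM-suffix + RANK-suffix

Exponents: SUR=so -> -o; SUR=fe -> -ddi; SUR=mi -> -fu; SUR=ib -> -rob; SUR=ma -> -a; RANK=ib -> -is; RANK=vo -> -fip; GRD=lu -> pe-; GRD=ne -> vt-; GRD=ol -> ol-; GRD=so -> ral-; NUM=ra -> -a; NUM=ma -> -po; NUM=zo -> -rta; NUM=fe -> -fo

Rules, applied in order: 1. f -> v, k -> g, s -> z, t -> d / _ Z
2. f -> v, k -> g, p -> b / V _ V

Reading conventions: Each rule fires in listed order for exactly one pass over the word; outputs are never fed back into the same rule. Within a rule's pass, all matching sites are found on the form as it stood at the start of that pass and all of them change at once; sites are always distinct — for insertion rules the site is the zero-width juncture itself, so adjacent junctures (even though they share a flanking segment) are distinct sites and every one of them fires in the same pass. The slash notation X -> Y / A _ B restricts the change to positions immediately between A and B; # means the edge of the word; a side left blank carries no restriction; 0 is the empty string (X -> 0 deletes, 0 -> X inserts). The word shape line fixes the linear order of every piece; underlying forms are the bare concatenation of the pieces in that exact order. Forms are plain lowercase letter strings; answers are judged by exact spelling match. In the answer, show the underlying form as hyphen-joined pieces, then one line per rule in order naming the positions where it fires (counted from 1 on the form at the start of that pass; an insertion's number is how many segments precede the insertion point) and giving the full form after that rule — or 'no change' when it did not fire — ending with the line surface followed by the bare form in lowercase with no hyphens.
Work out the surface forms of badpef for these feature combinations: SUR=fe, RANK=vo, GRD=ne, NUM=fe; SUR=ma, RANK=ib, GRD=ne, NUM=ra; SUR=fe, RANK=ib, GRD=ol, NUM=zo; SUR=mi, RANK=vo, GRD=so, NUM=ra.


cell SUR=fe, RANK=vo, GRD=ne, NUM=fe:
underlying: vt-badpef-ddi-fo-fip
1. f -> v, k -> g, s -> z, t -> d / _ Z: fires at position(s) 2, 8: vdbadpevddifofip
2. f -> v, k -> g, p -> b / V _ V: fires at position(s) 12, 14: vdbadpevddivovip
surface: vdbadpevddivovip

cell SUR=ma, RANK=ib, GRD=ne, NUM=ra:
underlying: vt-badpef-a-a-is
1. f -> v, k -> g, s -> z, t -> d / _ Z: fires at position(s) 2: vdbadpefaais
2. f -> v, k -> g, p -> b / V _ V: fires at position(s) 8: vdbadpevaais
surface: vdbadpevaais

cell SUR=fe, RANK=ib, GRD=ol, NUM=zo:
underlying: ol-badpef-ddi-rta-is
1. f -> v, k -> g, s -> z, t -> d / _ Z: fires at position(s) 8: olbadpevddirtais
2. f -> v, k -> g, p -> b / V _ V: no change
surface: olbadpevddirtais

cell SUR=mi, RANK=vo, GRD=so, NUM=ra:
underlying: ral-badpef-fu-a-fip
1. f -> v, k -> g, s -> z, t -> d / _ Z: no change
2. f -> v, k -> g, p -> b / V _ V: fires at position(s) 13: ralbadpeffuavip
surface: ralbadpeffuavip


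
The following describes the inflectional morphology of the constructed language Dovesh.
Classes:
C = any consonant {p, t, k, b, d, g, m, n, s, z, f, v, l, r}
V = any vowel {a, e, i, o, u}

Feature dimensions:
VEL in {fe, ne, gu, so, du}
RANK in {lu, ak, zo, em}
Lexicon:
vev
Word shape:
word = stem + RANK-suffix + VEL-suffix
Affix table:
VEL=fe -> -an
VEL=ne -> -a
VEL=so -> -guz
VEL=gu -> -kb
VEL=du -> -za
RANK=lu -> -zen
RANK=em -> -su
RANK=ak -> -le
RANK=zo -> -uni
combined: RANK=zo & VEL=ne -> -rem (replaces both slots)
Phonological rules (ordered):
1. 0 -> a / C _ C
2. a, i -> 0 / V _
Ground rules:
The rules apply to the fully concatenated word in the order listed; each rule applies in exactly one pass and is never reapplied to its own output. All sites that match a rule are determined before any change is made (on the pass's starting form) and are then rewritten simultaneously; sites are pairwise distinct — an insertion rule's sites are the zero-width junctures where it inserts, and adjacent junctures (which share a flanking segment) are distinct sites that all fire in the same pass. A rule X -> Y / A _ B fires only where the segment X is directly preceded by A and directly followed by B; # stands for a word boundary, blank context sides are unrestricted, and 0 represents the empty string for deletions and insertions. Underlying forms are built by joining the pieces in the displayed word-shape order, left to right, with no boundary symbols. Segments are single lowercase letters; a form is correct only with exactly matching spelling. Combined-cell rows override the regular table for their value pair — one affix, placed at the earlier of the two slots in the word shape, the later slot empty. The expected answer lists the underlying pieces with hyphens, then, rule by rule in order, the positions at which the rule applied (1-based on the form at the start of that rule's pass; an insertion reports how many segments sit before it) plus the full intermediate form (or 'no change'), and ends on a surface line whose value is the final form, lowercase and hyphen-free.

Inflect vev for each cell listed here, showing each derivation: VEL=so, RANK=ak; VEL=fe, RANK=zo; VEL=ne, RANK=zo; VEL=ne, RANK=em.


cell VEL=so, RANK=ak:
underlying: vev-le-guz
1. 0 -> a / C _ C: inserts after position(s) 3: vevaleguz
2. a, i -> 0 / V _: no change
surface: vevaleguz

cell VEL=fe, RANK=zo:
underlying: vev-uni-an
1. 0 -> a / C _ C: no change
2. a, i -> 0 / V _: fires at position(s) 7: vevunin
surface: vevunin

cell VEL=ne, RANK=zo:
underlying: vev-rem
1. 0 -> a / C _ C: inserts after position(s) 3: vevarem
2. a, i -> 0 / V _: no change
surface: vevarem

cell VEL=ne, RANK=em:
underlying: vev-su-a
1. 0 -> a / C _ C: inserts after position(s) 3: vevasua
2. a, i -> 0 / V _: fires at position(s) 7: vevasu
surface: vevasu


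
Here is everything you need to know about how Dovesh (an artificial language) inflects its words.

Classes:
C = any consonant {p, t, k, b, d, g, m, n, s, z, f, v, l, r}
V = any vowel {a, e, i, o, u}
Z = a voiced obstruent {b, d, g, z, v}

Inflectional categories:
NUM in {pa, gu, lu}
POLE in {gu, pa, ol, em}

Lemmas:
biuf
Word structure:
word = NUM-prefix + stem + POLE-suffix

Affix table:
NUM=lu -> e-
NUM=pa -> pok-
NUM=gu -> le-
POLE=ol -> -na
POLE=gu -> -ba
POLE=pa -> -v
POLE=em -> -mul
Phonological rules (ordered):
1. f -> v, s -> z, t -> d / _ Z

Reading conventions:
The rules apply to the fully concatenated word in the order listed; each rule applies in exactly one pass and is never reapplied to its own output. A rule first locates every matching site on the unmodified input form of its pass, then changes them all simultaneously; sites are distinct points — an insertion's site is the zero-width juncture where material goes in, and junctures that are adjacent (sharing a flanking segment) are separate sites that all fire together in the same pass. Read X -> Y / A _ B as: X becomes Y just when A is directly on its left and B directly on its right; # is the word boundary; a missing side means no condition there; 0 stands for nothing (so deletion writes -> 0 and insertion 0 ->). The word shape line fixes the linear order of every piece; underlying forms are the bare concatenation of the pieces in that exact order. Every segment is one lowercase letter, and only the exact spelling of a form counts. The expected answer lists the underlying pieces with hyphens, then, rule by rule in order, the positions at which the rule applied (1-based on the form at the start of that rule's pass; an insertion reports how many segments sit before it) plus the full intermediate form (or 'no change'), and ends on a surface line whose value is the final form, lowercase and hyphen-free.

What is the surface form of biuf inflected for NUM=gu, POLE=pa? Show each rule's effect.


underlying: le-biuf-v
1. f -> v, s -> z, t -> d / _ Z: fires at position(s) 6: lebiuvv
surface: lebiuvv


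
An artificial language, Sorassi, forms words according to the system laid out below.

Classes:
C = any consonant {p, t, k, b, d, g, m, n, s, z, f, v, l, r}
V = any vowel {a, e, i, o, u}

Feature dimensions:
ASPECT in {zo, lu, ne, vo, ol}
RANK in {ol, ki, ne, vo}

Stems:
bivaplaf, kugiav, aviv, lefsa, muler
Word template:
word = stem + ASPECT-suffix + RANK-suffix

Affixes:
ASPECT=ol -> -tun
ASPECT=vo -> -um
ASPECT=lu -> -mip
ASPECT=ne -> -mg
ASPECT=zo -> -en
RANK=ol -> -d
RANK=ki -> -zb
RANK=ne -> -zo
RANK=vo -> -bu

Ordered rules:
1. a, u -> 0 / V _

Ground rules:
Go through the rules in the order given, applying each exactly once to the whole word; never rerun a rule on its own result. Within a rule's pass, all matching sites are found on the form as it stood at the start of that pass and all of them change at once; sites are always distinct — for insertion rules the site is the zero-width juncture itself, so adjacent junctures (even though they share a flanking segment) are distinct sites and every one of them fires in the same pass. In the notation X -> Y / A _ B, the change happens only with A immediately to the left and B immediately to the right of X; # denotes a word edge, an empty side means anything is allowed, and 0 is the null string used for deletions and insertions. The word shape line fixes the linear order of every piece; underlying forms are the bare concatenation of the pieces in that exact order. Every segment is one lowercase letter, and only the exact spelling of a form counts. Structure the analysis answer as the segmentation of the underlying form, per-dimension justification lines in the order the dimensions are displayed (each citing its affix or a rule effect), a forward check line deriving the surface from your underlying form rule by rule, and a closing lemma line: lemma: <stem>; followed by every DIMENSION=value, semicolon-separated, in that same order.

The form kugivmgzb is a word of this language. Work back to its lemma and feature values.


underlying: kugiav-mg-zb
ASPECT=ne - signalled by the affix -mg
RANK=ki - signalled by the affix -zb
check: kugiavmgzb -> kugivmgzb
lemma: kugiav; ASPECT=ne; RANK=ki


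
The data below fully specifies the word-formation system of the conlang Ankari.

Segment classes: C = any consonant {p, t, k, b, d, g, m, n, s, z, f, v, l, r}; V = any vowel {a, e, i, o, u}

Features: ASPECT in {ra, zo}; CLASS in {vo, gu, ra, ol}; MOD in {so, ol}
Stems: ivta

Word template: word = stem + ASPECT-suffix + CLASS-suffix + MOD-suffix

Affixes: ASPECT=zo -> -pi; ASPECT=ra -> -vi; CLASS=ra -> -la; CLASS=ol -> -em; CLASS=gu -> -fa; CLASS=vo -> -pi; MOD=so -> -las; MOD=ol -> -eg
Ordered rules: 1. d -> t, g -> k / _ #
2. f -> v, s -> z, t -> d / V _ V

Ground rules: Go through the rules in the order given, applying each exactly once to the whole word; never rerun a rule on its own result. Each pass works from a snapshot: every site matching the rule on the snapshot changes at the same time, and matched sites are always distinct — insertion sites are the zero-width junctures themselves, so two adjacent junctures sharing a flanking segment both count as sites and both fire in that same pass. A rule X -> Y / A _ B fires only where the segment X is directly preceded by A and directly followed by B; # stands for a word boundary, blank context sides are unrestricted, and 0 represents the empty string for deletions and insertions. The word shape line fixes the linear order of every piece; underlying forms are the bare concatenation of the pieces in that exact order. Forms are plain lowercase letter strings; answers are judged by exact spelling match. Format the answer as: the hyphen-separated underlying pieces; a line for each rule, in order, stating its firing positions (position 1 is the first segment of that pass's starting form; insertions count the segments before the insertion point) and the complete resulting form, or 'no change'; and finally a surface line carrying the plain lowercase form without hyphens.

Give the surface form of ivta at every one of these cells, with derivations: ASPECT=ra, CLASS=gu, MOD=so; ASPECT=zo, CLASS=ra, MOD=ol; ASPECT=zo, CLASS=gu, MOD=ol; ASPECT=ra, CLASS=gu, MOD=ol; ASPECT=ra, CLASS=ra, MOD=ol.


cell ASPECT=ra, CLASS=gu, MOD=so:
underlying: ivta-vi-fa-las
1. d -> t, g -> k / _ #: no change
2. f -> v, s -> z, t -> d / V _ V: fires at position(s) 7: ivtavivalas
surface: ivtavivalas

cell ASPECT=zo, CLASS=ra, MOD=ol:
underlying: ivta-pi-la-eg
1. d -> t, g -> k / _ #: fires at position(s) 10: ivtapilaek
2. f -> v, s -> z, t -> d / V _ V: no change
surface: ivtapilaek

cell ASPECT=zo, CLASS=gu, MOD=ol:
underlying: ivta-pi-fa-eg
1. d -> t, g -> k / _ #: fires at position(s) 10: ivtapifaek
2. f -> v, s -> z, t -> d / V _ V: fires at position(s) 7: ivtapivaek
surface: ivtapivaek

cell ASPECT=ra, CLASS=gu, MOD=ol:
underlying: ivta-vi-fa-eg
1. d -> t, g -> k / _ #: fires at position(s) 10: ivtavifaek
2. f -> v, s -> z, t -> d / V _ V: fires at position(s) 7: ivtavivaek
surface: ivtavivaek

cell ASPECT=ra, CLASS=ra, MOD=ol:
underlying: ivta-vi-la-eg
1. d -> t, g -> k / _ #: fires at position(s) 10: ivtavilaek
2. f -> v, s -> z, t -> d / V _ V: no change
surface: ivtavilaek


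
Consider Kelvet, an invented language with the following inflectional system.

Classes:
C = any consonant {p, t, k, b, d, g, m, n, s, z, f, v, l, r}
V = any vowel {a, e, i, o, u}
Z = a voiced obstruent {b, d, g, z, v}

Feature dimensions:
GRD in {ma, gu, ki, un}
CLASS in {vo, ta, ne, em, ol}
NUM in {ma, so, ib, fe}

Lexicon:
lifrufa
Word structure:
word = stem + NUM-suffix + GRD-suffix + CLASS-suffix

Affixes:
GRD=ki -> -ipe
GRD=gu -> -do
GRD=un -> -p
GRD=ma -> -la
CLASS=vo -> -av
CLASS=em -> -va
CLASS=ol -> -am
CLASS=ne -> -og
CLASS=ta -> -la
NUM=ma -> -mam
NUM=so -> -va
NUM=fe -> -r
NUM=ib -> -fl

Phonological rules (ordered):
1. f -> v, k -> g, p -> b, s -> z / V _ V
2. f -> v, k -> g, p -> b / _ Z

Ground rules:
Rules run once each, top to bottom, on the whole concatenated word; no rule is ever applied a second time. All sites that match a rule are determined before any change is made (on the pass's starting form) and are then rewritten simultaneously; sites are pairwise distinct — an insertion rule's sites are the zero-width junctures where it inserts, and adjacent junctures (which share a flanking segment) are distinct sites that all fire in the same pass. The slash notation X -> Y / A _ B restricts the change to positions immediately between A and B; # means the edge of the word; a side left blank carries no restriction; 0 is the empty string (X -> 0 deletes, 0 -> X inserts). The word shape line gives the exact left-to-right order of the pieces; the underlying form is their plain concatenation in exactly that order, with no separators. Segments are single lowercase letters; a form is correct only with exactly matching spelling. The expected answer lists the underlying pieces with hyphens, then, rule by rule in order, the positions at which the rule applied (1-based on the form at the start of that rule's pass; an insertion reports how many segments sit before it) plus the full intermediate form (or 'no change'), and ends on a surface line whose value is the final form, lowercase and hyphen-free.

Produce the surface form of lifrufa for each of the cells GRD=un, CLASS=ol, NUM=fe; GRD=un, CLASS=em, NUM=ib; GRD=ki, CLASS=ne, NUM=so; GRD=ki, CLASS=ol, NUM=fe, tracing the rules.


cell GRD=un, CLASS=ol, NUM=fe:
underlying: lifrufa-r-p-am
1. f -> v, k -> g, p -> b, s -> z / V _ V: fires at position(s) 6: lifruvarpam
2. f -> v, k -> g, p -> b / _ Z: no change
surface: lifruvarpam

cell GRD=un, CLASS=em, NUM=ib:
underlying: lifrufa-fl-p-va
1. f -> v, k -> g, p -> b, s -> z / V _ V: fires at position(s) 6: lifruvaflpva
2. f -> v, k -> g, p -> b / _ Z: fires at position(s) 10: lifruvaflbva
surface: lifruvaflbva

cell GRD=ki, CLASS=ne, NUM=so:
underlying: lifrufa-va-ipe-og
1. f -> v, k -> g, p -> b, s -> z / V _ V: fires at position(s) 6, 11: lifruvavaibeog
2. f -> v, k -> g, p -> b / _ Z: no change
surface: lifruvavaibeog

cell GRD=ki, CLASS=ol, NUM=fe:
underlying: lifrufa-r-ipe-am
1. f -> v, k -> g, p -> b, s -> z / V _ V: fires at position(s) 6, 10: lifruvaribeam
2. f -> v, k -> g, p -> b / _ Z: no change
surface: lifruvaribeam


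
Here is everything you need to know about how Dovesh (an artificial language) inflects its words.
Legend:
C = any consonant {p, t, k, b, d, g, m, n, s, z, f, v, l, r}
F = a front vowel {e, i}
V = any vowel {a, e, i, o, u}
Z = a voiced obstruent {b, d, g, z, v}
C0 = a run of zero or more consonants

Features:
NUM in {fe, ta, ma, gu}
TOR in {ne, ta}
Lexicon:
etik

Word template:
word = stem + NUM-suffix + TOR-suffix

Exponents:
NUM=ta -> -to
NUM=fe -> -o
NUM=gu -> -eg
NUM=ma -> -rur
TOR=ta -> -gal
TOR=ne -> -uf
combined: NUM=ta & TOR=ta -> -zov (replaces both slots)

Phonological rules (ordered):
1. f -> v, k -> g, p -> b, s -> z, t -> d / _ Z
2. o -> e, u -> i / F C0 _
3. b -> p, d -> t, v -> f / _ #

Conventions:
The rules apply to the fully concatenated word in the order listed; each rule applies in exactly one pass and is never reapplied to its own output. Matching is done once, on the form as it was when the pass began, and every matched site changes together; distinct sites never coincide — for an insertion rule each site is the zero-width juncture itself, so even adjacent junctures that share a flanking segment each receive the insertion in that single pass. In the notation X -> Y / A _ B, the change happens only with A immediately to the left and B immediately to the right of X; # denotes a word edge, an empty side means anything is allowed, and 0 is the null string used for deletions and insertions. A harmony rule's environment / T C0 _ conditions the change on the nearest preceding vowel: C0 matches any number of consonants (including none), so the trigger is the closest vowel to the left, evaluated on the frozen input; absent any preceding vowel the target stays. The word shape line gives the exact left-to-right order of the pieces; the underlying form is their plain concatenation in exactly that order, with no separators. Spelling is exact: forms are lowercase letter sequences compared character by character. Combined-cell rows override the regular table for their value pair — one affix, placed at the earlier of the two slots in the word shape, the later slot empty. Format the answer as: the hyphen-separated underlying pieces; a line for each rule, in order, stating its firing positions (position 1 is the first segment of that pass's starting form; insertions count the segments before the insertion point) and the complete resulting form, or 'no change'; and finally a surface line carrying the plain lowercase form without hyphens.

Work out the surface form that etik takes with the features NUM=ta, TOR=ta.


underlying: etik-zov
1. f -> v, k -> g, p -> b, s -> z, t -> d / _ Z: fires at position(s) 4: etigzov
2. o -> e, u -> i / F C0 _: fires at position(s) 6: etigzev
3. b -> p, d -> t, v -> f / _ #: fires at position(s) 7: etigzef
surface: etigzef
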